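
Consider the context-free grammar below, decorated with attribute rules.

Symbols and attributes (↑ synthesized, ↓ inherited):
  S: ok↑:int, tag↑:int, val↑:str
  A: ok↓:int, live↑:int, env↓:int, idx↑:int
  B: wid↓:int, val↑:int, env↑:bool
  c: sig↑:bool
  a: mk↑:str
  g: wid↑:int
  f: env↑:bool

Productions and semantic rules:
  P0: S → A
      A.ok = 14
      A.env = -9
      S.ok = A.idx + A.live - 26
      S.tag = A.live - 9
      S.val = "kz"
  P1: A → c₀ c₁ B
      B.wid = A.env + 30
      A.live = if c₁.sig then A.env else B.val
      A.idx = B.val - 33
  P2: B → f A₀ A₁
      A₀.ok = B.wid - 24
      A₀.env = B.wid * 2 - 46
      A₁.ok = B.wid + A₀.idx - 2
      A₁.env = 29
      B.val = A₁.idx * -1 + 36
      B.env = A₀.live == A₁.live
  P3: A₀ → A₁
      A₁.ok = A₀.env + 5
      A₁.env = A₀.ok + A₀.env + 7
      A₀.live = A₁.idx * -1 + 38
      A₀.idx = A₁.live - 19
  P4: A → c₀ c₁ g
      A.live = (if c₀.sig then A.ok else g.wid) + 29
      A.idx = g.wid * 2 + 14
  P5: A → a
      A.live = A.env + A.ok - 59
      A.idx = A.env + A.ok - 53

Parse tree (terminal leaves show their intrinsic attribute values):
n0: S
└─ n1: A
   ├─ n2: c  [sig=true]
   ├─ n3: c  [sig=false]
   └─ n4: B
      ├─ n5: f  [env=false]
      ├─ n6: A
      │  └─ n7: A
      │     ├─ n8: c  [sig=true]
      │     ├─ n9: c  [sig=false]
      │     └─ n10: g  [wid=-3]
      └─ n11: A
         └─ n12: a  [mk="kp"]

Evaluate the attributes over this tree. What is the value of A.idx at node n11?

6

1. n1.ok = 14  [14]
2. n1.env = -9  [-9]
3. n2.sig = true  [terminal]
4. n3.sig = false  [terminal]
5. n4.wid = 21  [A.env + 30]
6. n5.env = false  [terminal]
7. n6.ok = -3  [B.wid - 24]
8. n6.env = -4  [B.wid * 2 - 46]
9. n7.ok = 1  [A₀.env + 5]
10. n7.env = 0  [A₀.ok + A₀.env + 7]
11. n8.sig = true  [terminal]
12. n9.sig = false  [terminal]
13. n10.wid = -3  [terminal]
14. n7.live = 30  [(if c₀.sig then A.ok else g.wid) + 29]
15. n7.idx = 8  [g.wid * 2 + 14]
16. n6.live = 30  [A₁.idx * -1 + 38]
17. n6.idx = 11  [A₁.live - 19]
18. n11.ok = 30  [B.wid + A₀.idx - 2]
19. n11.env = 29  [29]
20. n12.mk = "kp"  [terminal]
21. n11.live = 0  [A.env + A.ok - 59]
22. n11.idx = 6  [A.env + A.ok - 53]
23. n4.val = 30  [A₁.idx * -1 + 36]
24. n4.env = false  [A₀.live == A₁.live]
25. n1.live = 30  [if c₁.sig then A.env else B.val]
26. n1.idx = -3  [B.val - 33]
27. n0.ok = 1  [A.idx + A.live - 26]
28. n0.tag = 21  [A.live - 9]
29. n0.val = "kz"  ["kz"]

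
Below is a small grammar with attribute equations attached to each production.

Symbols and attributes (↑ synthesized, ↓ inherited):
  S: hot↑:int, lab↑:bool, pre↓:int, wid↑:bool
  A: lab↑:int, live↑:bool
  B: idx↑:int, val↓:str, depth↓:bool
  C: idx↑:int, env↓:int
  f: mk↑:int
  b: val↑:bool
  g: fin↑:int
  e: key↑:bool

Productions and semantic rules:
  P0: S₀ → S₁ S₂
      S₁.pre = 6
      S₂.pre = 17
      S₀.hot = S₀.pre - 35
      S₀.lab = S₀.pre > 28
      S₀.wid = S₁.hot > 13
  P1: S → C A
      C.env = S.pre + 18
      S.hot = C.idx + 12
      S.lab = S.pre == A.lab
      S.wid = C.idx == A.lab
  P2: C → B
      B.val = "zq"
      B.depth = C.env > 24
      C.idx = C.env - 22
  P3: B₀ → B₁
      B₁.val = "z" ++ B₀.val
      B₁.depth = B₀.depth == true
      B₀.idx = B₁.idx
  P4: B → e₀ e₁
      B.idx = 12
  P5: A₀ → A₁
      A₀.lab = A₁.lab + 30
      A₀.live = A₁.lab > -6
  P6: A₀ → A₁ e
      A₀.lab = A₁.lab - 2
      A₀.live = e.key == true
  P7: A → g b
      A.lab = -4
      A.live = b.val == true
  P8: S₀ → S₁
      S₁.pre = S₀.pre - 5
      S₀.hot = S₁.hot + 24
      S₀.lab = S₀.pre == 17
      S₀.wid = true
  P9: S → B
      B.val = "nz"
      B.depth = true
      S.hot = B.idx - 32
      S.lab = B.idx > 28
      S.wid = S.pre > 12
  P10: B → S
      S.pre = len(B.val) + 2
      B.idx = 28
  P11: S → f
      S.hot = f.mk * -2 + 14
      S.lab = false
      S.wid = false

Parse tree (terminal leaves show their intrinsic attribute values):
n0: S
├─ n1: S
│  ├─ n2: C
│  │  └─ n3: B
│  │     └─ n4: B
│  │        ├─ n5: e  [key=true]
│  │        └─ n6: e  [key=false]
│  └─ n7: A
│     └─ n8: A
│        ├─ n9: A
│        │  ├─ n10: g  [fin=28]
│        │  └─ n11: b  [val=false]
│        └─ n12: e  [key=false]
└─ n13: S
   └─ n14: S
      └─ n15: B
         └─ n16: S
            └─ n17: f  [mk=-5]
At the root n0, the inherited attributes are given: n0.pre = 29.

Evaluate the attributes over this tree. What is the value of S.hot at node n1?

1. n0.pre = 29  [given at root]
2. n1.pre = 6  [6]
3. n2.env = 24  [S.pre + 18]
4. n3.val = "zq"  ["zq"]
5. n3.depth = false  [C.env > 24]
6. n4.val = "zzq"  ["z" ++ B₀.val]
7. n4.depth = false  [B₀.depth == true]
8. n5.key = true  [terminal]
9. n6.key = false  [terminal]
10. n4.idx = 12  [12]
11. n3.idx = 12  [B₁.idx]
12. n2.idx = 2  [C.env - 22]
13. n10.fin = 28  [terminal]
14. n11.val = false  [terminal]
15. n9.lab = -4  [-4]
16. n9.live = false  [b.val == true]
17. n12.key = false  [terminal]
18. n8.lab = -6  [A₁.lab - 2]
19. n8.live = false  [e.key == true]
20. n7.lab = 24  [A₁.lab + 30]
21. n7.live = false  [A₁.lab > -6]
22. n1.hot = 14  [C.idx + 12]
23. n1.lab = false  [S.pre == A.lab]
24. n1.wid = false  [C.idx == A.lab]
25. n13.pre = 17  [17]
26. n14.pre = 12  [S₀.pre - 5]
27. n15.val = "nz"  ["nz"]
28. n15.depth = true  [true]
29. n16.pre = 4  [len(B.val) + 2]
30. n17.mk = -5  [terminal]
31. n16.hot = 24  [f.mk * -2 + 14]
32. n16.lab = false  [false]
33. n16.wid = false  [false]
34. n15.idx = 28  [28]
35. n14.hot = -4  [B.idx - 32]
36. n14.lab = false  [B.idx > 28]
37. n14.wid = false  [S.pre > 12]
38. n13.hot = 20  [S₁.hot + 24]
39. n13.lab = true  [S₀.pre == 17]
40. n13.wid = true  [true]
41. n0.hot = -6  [S₀.pre - 35]
42. n0.lab = true  [S₀.pre > 28]
43. n0.wid = true  [S₁.hot > 13]

14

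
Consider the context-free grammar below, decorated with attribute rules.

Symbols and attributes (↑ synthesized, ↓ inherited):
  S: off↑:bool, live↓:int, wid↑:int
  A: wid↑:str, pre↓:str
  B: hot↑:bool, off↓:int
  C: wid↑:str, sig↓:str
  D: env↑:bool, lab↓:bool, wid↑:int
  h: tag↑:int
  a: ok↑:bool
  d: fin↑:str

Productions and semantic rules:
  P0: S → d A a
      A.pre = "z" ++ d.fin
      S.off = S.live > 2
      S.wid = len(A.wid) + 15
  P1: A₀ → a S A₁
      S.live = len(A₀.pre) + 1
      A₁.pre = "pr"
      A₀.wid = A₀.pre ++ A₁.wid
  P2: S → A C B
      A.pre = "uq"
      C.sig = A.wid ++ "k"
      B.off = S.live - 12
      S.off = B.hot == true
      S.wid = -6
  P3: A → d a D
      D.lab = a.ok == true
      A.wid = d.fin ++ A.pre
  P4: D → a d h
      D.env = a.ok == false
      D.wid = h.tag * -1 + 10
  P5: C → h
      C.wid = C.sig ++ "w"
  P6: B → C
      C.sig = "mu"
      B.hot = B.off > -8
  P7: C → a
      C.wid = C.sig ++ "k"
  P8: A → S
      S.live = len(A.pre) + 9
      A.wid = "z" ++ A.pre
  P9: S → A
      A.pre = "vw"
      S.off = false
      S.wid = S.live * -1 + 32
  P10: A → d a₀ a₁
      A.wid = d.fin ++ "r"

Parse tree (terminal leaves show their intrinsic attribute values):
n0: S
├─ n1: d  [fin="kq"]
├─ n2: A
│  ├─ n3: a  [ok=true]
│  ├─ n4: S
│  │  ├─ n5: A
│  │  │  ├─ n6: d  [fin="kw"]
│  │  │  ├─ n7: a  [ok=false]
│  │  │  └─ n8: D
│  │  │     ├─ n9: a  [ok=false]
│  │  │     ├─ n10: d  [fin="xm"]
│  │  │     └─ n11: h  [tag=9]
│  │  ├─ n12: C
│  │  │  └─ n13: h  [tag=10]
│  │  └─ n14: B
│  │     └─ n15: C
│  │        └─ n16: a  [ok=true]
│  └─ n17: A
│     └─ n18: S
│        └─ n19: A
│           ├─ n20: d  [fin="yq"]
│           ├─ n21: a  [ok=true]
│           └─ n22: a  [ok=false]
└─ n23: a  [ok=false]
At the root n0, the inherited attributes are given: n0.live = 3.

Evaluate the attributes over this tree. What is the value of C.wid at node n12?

"kwuqkw"

1. n0.live = 3  [given at root]
2. n1.fin = "kq"  [terminal]
3. n2.pre = "zkq"  ["z" ++ d.fin]
4. n3.ok = true  [terminal]
5. n4.live = 4  [len(A₀.pre) + 1]
6. n5.pre = "uq"  ["uq"]
7. n6.fin = "kw"  [terminal]
8. n7.ok = false  [terminal]
9. n8.lab = false  [a.ok == true]
10. n9.ok = false  [terminal]
11. n10.fin = "xm"  [terminal]
12. n11.tag = 9  [terminal]
13. n8.env = true  [a.ok == false]
14. n8.wid = 1  [h.tag * -1 + 10]
15. n5.wid = "kwuq"  [d.fin ++ A.pre]
16. n12.sig = "kwuqk"  [A.wid ++ "k"]
17. n13.tag = 10  [terminal]
18. n12.wid = "kwuqkw"  [C.sig ++ "w"]
19. n14.off = -8  [S.live - 12]
20. n15.sig = "mu"  ["mu"]
21. n16.ok = true  [terminal]
22. n15.wid = "muk"  [C.sig ++ "k"]
23. n14.hot = false  [B.off > -8]
24. n4.off = false  [B.hot == true]
25. n4.wid = -6  [-6]
26. n17.pre = "pr"  ["pr"]
27. n18.live = 11  [len(A.pre) + 9]
28. n19.pre = "vw"  ["vw"]
29. n20.fin = "yq"  [terminal]
30. n21.ok = true  [terminal]
31. n22.ok = false  [terminal]
32. n19.wid = "yqr"  [d.fin ++ "r"]
33. n18.off = false  [false]
34. n18.wid = 21  [S.live * -1 + 32]
35. n17.wid = "zpr"  ["z" ++ A.pre]
36. n2.wid = "zkqzpr"  [A₀.pre ++ A₁.wid]
37. n23.ok = false  [terminal]
38. n0.off = true  [S.live > 2]
39. n0.wid = 21  [len(A.wid) + 15]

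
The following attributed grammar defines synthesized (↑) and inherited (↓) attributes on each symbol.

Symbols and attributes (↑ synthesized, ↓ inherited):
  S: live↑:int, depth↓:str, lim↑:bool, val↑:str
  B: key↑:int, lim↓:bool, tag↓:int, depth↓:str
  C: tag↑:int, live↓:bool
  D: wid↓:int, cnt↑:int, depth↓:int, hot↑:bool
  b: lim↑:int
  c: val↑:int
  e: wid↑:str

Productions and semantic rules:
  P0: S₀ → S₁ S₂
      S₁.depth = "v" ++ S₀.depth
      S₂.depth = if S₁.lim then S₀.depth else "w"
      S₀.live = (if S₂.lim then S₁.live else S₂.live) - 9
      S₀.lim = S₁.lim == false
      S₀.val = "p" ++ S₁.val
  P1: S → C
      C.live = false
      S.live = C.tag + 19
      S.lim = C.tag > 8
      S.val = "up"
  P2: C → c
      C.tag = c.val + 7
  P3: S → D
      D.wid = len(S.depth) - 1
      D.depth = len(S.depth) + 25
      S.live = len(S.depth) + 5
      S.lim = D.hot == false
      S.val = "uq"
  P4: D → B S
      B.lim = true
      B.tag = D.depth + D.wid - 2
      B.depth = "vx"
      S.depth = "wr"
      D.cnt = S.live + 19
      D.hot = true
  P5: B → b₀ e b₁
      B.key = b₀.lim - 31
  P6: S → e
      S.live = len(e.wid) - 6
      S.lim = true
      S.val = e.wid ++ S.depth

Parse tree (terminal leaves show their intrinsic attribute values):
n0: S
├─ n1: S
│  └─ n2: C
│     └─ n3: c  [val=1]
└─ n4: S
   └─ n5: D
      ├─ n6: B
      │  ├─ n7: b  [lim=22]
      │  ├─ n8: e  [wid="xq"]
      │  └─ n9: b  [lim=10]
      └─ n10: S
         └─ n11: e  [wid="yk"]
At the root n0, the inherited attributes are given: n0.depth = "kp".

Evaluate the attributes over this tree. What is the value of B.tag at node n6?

1. n0.depth = "kp"  [given at root]
2. n1.depth = "vkp"  ["v" ++ S₀.depth]
3. n2.live = false  [false]
4. n3.val = 1  [terminal]
5. n2.tag = 8  [c.val + 7]
6. n1.live = 27  [C.tag + 19]
7. n1.lim = false  [C.tag > 8]
8. n1.val = "up"  ["up"]
9. n4.depth = "w"  [if S₁.lim then S₀.depth else "w"]
10. n5.wid = 0  [len(S.depth) - 1]
11. n5.depth = 26  [len(S.depth) + 25]
12. n6.lim = true  [true]
13. n6.tag = 24  [D.depth + D.wid - 2]
14. n6.depth = "vx"  ["vx"]
15. n7.lim = 22  [terminal]
16. n8.wid = "xq"  [terminal]
17. n9.lim = 10  [terminal]
18. n6.key = -9  [b₀.lim - 31]
19. n10.depth = "wr"  ["wr"]
20. n11.wid = "yk"  [terminal]
21. n10.live = -4  [len(e.wid) - 6]
22. n10.lim = true  [true]
23. n10.val = "ykwr"  [e.wid ++ S.depth]
24. n5.cnt = 15  [S.live + 19]
25. n5.hot = true  [true]
26. n4.live = 6  [len(S.depth) + 5]
27. n4.lim = false  [D.hot == false]
28. n4.val = "uq"  ["uq"]
29. n0.live = -3  [(if S₂.lim then S₁.live else S₂.live) - 9]
30. n0.lim = true  [S₁.lim == false]
31. n0.val = "pup"  ["p" ++ S₁.val]

24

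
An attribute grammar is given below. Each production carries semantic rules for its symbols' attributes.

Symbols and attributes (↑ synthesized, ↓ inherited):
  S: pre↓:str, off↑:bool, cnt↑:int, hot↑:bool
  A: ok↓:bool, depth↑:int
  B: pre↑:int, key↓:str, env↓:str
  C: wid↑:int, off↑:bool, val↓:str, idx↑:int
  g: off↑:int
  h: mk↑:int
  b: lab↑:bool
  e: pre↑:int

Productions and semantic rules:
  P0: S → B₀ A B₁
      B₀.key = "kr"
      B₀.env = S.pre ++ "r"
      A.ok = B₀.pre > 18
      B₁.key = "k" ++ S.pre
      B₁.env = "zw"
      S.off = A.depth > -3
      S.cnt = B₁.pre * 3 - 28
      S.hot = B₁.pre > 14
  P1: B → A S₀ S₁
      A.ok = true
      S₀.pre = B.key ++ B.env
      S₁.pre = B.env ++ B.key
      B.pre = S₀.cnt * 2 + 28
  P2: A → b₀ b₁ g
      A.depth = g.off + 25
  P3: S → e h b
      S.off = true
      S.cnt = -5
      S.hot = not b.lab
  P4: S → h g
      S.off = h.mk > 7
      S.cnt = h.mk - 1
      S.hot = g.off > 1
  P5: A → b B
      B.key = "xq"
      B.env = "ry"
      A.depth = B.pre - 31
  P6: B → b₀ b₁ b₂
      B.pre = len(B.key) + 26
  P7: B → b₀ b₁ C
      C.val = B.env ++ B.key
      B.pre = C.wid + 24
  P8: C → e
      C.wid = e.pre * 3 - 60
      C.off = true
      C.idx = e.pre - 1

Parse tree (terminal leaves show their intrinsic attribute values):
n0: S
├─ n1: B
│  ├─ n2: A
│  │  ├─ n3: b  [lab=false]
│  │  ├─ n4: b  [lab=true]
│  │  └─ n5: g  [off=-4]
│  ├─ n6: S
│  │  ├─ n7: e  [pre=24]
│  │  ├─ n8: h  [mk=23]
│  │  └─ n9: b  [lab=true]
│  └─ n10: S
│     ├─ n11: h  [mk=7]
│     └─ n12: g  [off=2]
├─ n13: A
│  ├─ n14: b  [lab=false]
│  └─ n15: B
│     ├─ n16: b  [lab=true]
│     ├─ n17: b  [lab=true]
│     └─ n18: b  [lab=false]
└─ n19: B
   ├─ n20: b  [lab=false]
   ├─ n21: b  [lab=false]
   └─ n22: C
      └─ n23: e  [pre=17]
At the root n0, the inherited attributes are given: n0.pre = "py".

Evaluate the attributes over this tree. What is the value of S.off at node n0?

false

1. n0.pre = "py"  [given at root]
2. n1.key = "kr"  ["kr"]
3. n1.env = "pyr"  [S.pre ++ "r"]
4. n2.ok = true  [true]
5. n3.lab = false  [terminal]
6. n4.lab = true  [terminal]
7. n5.off = -4  [terminal]
8. n2.depth = 21  [g.off + 25]
9. n6.pre = "krpyr"  [B.key ++ B.env]
10. n7.pre = 24  [terminal]
11. n8.mk = 23  [terminal]
12. n9.lab = true  [terminal]
13. n6.off = true  [true]
14. n6.cnt = -5  [-5]
15. n6.hot = false  [not b.lab]
16. n10.pre = "pyrkr"  [B.env ++ B.key]
17. n11.mk = 7  [terminal]
18. n12.off = 2  [terminal]
19. n10.off = false  [h.mk > 7]
20. n10.cnt = 6  [h.mk - 1]
21. n10.hot = true  [g.off > 1]
22. n1.pre = 18  [S₀.cnt * 2 + 28]
23. n13.ok = false  [B₀.pre > 18]
24. n14.lab = false  [terminal]
25. n15.key = "xq"  ["xq"]
26. n15.env = "ry"  ["ry"]
27. n16.lab = true  [terminal]
28. n17.lab = true  [terminal]
29. n18.lab = false  [terminal]
30. n15.pre = 28  [len(B.key) + 26]
31. n13.depth = -3  [B.pre - 31]
32. n19.key = "kpy"  ["k" ++ S.pre]
33. n19.env = "zw"  ["zw"]
34. n20.lab = false  [terminal]
35. n21.lab = false  [terminal]
36. n22.val = "zwkpy"  [B.env ++ B.key]
37. n23.pre = 17  [terminal]
38. n22.wid = -9  [e.pre * 3 - 60]
39. n22.off = true  [true]
40. n22.idx = 16  [e.pre - 1]
41. n19.pre = 15  [C.wid + 24]
42. n0.off = false  [A.depth > -3]
43. n0.cnt = 17  [B₁.pre * 3 - 28]
44. n0.hot = true  [B₁.pre > 14]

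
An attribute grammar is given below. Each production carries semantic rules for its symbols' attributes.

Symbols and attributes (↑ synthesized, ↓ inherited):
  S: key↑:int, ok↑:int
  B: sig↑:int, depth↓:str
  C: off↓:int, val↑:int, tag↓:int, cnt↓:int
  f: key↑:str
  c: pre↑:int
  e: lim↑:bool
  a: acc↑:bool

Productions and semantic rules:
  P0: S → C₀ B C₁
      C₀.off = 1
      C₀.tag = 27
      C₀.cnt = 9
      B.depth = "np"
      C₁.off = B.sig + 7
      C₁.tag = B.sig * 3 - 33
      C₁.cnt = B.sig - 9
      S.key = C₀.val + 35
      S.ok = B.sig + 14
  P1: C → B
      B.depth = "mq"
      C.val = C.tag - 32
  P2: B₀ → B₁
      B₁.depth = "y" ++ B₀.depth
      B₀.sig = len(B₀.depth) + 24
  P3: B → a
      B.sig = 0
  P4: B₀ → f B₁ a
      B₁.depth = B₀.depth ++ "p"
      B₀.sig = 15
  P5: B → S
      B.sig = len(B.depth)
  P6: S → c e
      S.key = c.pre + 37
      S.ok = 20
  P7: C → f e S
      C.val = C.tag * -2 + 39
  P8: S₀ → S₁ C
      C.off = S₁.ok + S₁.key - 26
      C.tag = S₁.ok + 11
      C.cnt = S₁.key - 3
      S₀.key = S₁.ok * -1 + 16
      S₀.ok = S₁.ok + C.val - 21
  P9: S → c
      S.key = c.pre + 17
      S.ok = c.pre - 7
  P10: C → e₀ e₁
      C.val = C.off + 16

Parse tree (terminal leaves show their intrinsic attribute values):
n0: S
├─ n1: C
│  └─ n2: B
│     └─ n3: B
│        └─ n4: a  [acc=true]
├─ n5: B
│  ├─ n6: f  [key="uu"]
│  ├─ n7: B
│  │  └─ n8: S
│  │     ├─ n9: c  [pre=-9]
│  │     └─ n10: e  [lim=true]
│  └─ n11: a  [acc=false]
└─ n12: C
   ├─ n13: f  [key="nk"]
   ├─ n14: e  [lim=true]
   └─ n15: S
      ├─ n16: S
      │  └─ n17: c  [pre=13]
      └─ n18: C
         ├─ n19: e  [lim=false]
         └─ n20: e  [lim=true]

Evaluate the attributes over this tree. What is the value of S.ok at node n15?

11

1. n1.off = 1  [1]
2. n1.tag = 27  [27]
3. n1.cnt = 9  [9]
4. n2.depth = "mq"  ["mq"]
5. n3.depth = "ymq"  ["y" ++ B₀.depth]
6. n4.acc = true  [terminal]
7. n3.sig = 0  [0]
8. n2.sig = 26  [len(B₀.depth) + 24]
9. n1.val = -5  [C.tag - 32]
10. n5.depth = "np"  ["np"]
11. n6.key = "uu"  [terminal]
12. n7.depth = "npp"  [B₀.depth ++ "p"]
13. n9.pre = -9  [terminal]
14. n10.lim = true  [terminal]
15. n8.key = 28  [c.pre + 37]
16. n8.ok = 20  [20]
17. n7.sig = 3  [len(B.depth)]
18. n11.acc = false  [terminal]
19. n5.sig = 15  [15]
20. n12.off = 22  [B.sig + 7]
21. n12.tag = 12  [B.sig * 3 - 33]
22. n12.cnt = 6  [B.sig - 9]
23. n13.key = "nk"  [terminal]
24. n14.lim = true  [terminal]
25. n17.pre = 13  [terminal]
26. n16.key = 30  [c.pre + 17]
27. n16.ok = 6  [c.pre - 7]
28. n18.off = 10  [S₁.ok + S₁.key - 26]
29. n18.tag = 17  [S₁.ok + 11]
30. n18.cnt = 27  [S₁.key - 3]
31. n19.lim = false  [terminal]
32. n20.lim = true  [terminal]
33. n18.val = 26  [C.off + 16]
34. n15.key = 10  [S₁.ok * -1 + 16]
35. n15.ok = 11  [S₁.ok + C.val - 21]
36. n12.val = 15  [C.tag * -2 + 39]
37. n0.key = 30  [C₀.val + 35]
38. n0.ok = 29  [B.sig + 14]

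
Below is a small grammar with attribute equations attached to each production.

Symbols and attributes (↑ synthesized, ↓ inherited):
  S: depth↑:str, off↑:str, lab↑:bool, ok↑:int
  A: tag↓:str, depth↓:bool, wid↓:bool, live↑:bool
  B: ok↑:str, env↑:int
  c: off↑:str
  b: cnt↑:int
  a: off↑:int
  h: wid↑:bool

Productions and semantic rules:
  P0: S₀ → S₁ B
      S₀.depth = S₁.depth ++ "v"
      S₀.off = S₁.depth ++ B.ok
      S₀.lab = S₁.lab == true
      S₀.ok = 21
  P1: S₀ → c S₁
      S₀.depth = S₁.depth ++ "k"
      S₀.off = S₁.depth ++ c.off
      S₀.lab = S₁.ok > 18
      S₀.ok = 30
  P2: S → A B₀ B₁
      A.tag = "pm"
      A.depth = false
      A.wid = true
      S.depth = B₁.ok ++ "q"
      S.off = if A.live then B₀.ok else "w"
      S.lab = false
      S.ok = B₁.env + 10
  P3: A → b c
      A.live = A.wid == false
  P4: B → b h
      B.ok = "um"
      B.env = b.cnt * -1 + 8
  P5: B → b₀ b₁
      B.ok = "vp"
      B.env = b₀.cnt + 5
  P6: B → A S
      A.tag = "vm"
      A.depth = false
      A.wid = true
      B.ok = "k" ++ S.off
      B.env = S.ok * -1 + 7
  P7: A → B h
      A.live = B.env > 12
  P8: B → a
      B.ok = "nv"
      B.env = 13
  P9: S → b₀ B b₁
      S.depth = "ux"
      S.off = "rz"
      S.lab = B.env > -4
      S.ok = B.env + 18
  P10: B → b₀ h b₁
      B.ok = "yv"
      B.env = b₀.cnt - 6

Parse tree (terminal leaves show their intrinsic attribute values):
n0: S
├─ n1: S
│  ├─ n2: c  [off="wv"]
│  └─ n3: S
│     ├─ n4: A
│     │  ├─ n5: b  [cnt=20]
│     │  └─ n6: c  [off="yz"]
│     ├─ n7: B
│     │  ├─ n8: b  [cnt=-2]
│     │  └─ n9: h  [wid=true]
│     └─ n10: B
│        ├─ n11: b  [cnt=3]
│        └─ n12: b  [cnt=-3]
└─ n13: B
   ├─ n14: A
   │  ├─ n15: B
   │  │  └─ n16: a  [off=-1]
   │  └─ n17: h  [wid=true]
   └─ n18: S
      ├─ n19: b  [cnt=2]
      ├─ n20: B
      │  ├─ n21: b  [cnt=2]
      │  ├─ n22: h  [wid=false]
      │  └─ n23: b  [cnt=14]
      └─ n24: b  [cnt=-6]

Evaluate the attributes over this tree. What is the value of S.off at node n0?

1. n2.off = "wv"  [terminal]
2. n4.tag = "pm"  ["pm"]
3. n4.depth = false  [false]
4. n4.wid = true  [true]
5. n5.cnt = 20  [terminal]
6. n6.off = "yz"  [terminal]
7. n4.live = false  [A.wid == false]
8. n8.cnt = -2  [terminal]
9. n9.wid = true  [terminal]
10. n7.ok = "um"  ["um"]
11. n7.env = 10  [b.cnt * -1 + 8]
12. n11.cnt = 3  [terminal]
13. n12.cnt = -3  [terminal]
14. n10.ok = "vp"  ["vp"]
15. n10.env = 8  [b₀.cnt + 5]
16. n3.depth = "vpq"  [B₁.ok ++ "q"]
17. n3.off = "w"  [if A.live then B₀.ok else "w"]
18. n3.lab = false  [false]
19. n3.ok = 18  [B₁.env + 10]
20. n1.depth = "vpqk"  [S₁.depth ++ "k"]
21. n1.off = "vpqwv"  [S₁.depth ++ c.off]
22. n1.lab = false  [S₁.ok > 18]
23. n1.ok = 30  [30]
24. n14.tag = "vm"  ["vm"]
25. n14.depth = false  [false]
26. n14.wid = true  [true]
27. n16.off = -1  [terminal]
28. n15.ok = "nv"  ["nv"]
29. n15.env = 13  [13]
30. n17.wid = true  [terminal]
31. n14.live = true  [B.env > 12]
32. n19.cnt = 2  [terminal]
33. n21.cnt = 2  [terminal]
34. n22.wid = false  [terminal]
35. n23.cnt = 14  [terminal]
36. n20.ok = "yv"  ["yv"]
37. n20.env = -4  [b₀.cnt - 6]
38. n24.cnt = -6  [terminal]
39. n18.depth = "ux"  ["ux"]
40. n18.off = "rz"  ["rz"]
41. n18.lab = false  [B.env > -4]
42. n18.ok = 14  [B.env + 18]
43. n13.ok = "krz"  ["k" ++ S.off]
44. n13.env = -7  [S.ok * -1 + 7]
45. n0.depth = "vpqkv"  [S₁.depth ++ "v"]
46. n0.off = "vpqkkrz"  [S₁.depth ++ B.ok]
47. n0.lab = false  [S₁.lab == true]
48. n0.ok = 21  [21]

"vpqkkrz"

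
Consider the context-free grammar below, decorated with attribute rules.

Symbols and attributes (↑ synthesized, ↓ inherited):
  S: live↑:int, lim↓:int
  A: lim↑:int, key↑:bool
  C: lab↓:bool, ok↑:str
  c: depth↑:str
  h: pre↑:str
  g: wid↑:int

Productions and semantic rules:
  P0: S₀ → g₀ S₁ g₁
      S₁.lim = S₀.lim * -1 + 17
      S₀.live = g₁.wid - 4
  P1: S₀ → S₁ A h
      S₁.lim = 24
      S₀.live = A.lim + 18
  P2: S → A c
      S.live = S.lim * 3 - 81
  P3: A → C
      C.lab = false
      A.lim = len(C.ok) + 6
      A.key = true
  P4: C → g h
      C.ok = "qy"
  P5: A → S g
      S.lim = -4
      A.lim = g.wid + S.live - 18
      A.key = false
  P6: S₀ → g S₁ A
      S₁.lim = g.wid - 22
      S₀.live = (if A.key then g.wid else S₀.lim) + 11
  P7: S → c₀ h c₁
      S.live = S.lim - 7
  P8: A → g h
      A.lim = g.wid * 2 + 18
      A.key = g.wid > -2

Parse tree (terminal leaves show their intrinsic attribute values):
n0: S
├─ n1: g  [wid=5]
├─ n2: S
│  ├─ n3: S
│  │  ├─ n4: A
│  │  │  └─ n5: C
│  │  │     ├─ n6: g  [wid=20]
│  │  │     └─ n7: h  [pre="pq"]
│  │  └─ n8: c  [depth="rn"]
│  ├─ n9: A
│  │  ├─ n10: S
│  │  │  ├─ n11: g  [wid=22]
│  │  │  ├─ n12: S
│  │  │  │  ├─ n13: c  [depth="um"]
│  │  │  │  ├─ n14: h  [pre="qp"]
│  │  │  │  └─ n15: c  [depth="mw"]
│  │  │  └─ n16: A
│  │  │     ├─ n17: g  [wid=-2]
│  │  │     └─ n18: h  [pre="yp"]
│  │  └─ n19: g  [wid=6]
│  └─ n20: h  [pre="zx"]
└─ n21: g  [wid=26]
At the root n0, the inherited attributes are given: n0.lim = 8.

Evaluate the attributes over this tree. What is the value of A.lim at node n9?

1. n0.lim = 8  [given at root]
2. n1.wid = 5  [terminal]
3. n2.lim = 9  [S₀.lim * -1 + 17]
4. n3.lim = 24  [24]
5. n5.lab = false  [false]
6. n6.wid = 20  [terminal]
7. n7.pre = "pq"  [terminal]
8. n5.ok = "qy"  ["qy"]
9. n4.lim = 8  [len(C.ok) + 6]
10. n4.key = true  [true]
11. n8.depth = "rn"  [terminal]
12. n3.live = -9  [S.lim * 3 - 81]
13. n10.lim = -4  [-4]
14. n11.wid = 22  [terminal]
15. n12.lim = 0  [g.wid - 22]
16. n13.depth = "um"  [terminal]
17. n14.pre = "qp"  [terminal]
18. n15.depth = "mw"  [terminal]
19. n12.live = -7  [S.lim - 7]
20. n17.wid = -2  [terminal]
21. n18.pre = "yp"  [terminal]
22. n16.lim = 14  [g.wid * 2 + 18]
23. n16.key = false  [g.wid > -2]
24. n10.live = 7  [(if A.key then g.wid else S₀.lim) + 11]
25. n19.wid = 6  [terminal]
26. n9.lim = -5  [g.wid + S.live - 18]
27. n9.key = false  [false]
28. n20.pre = "zx"  [terminal]
29. n2.live = 13  [A.lim + 18]
30. n21.wid = 26  [terminal]
31. n0.live = 22  [g₁.wid - 4]

-5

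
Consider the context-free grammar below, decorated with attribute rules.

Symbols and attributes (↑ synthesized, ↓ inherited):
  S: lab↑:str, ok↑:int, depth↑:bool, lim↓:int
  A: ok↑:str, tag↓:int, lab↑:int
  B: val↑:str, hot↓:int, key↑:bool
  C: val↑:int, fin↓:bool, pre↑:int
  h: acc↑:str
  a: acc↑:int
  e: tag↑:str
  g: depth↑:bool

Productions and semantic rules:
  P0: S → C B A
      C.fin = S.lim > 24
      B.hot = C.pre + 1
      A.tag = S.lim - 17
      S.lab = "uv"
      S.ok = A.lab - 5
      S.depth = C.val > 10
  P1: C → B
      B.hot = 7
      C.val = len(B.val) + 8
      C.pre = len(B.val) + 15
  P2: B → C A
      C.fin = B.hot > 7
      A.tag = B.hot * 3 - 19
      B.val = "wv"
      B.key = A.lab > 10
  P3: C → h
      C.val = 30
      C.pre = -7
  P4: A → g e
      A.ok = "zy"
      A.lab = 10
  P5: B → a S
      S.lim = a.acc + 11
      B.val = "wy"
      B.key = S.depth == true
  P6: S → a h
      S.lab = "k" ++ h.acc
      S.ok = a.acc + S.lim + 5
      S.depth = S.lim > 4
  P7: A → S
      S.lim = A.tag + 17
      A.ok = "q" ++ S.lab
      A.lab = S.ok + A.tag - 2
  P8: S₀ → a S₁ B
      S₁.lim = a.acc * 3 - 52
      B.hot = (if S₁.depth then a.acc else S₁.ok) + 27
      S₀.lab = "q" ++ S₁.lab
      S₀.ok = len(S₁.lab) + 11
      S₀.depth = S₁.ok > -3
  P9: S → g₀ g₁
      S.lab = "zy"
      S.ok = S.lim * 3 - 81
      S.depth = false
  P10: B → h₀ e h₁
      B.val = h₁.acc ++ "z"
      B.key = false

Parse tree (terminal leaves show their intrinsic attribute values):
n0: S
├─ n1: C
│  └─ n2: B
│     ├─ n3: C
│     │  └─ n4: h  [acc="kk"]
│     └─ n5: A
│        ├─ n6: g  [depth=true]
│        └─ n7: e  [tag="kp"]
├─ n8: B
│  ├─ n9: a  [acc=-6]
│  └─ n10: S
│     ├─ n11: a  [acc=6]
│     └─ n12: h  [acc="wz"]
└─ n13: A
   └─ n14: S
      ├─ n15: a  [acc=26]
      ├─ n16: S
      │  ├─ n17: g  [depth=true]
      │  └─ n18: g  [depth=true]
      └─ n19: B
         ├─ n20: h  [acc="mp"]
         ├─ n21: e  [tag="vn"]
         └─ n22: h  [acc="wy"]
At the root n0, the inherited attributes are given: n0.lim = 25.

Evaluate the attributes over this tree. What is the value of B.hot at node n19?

1. n0.lim = 25  [given at root]
2. n1.fin = true  [S.lim > 24]
3. n2.hot = 7  [7]
4. n3.fin = false  [B.hot > 7]
5. n4.acc = "kk"  [terminal]
6. n3.val = 30  [30]
7. n3.pre = -7  [-7]
8. n5.tag = 2  [B.hot * 3 - 19]
9. n6.depth = true  [terminal]
10. n7.tag = "kp"  [terminal]
11. n5.ok = "zy"  ["zy"]
12. n5.lab = 10  [10]
13. n2.val = "wv"  ["wv"]
14. n2.key = false  [A.lab > 10]
15. n1.val = 10  [len(B.val) + 8]
16. n1.pre = 17  [len(B.val) + 15]
17. n8.hot = 18  [C.pre + 1]
18. n9.acc = -6  [terminal]
19. n10.lim = 5  [a.acc + 11]
20. n11.acc = 6  [terminal]
21. n12.acc = "wz"  [terminal]
22. n10.lab = "kwz"  ["k" ++ h.acc]
23. n10.ok = 16  [a.acc + S.lim + 5]
24. n10.depth = true  [S.lim > 4]
25. n8.val = "wy"  ["wy"]
26. n8.key = true  [S.depth == true]
27. n13.tag = 8  [S.lim - 17]
28. n14.lim = 25  [A.tag + 17]
29. n15.acc = 26  [terminal]
30. n16.lim = 26  [a.acc * 3 - 52]
31. n17.depth = true  [terminal]
32. n18.depth = true  [terminal]
33. n16.lab = "zy"  ["zy"]
34. n16.ok = -3  [S.lim * 3 - 81]
35. n16.depth = false  [false]
36. n19.hot = 24  [(if S₁.depth then a.acc else S₁.ok) + 27]
37. n20.acc = "mp"  [terminal]
38. n21.tag = "vn"  [terminal]
39. n22.acc = "wy"  [terminal]
40. n19.val = "wyz"  [h₁.acc ++ "z"]
41. n19.key = false  [false]
42. n14.lab = "qzy"  ["q" ++ S₁.lab]
43. n14.ok = 13  [len(S₁.lab) + 11]
44. n14.depth = false  [S₁.ok > -3]
45. n13.ok = "qqzy"  ["q" ++ S.lab]
46. n13.lab = 19  [S.ok + A.tag - 2]
47. n0.lab = "uv"  ["uv"]
48. n0.ok = 14  [A.lab - 5]
49. n0.depth = false  [C.val > 10]

24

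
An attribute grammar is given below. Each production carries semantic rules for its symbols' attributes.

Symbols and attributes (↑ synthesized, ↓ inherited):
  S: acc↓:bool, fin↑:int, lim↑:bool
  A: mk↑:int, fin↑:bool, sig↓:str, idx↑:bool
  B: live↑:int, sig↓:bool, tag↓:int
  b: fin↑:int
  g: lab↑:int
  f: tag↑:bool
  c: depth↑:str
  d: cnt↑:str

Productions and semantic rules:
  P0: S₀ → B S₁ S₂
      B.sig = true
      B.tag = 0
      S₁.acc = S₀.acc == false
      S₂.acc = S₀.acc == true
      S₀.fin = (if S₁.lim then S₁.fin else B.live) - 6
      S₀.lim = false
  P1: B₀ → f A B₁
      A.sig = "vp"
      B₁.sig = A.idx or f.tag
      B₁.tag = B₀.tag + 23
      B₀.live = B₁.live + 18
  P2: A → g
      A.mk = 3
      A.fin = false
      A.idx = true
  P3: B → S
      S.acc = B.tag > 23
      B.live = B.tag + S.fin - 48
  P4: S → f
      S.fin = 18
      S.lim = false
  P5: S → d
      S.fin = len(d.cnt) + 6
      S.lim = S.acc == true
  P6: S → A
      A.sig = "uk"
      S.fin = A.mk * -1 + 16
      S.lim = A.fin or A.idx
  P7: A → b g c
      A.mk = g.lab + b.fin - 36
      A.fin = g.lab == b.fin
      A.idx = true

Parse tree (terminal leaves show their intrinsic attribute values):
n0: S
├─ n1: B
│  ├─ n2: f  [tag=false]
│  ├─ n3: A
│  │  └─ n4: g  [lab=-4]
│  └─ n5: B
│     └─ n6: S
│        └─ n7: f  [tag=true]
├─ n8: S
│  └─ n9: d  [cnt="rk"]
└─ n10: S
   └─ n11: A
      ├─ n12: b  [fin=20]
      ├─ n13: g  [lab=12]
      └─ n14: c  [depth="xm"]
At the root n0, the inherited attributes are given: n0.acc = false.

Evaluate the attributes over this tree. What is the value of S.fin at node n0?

2

1. n0.acc = false  [given at root]
2. n1.sig = true  [true]
3. n1.tag = 0  [0]
4. n2.tag = false  [terminal]
5. n3.sig = "vp"  ["vp"]
6. n4.lab = -4  [terminal]
7. n3.mk = 3  [3]
8. n3.fin = false  [false]
9. n3.idx = true  [true]
10. n5.sig = true  [A.idx or f.tag]
11. n5.tag = 23  [B₀.tag + 23]
12. n6.acc = false  [B.tag > 23]
13. n7.tag = true  [terminal]
14. n6.fin = 18  [18]
15. n6.lim = false  [false]
16. n5.live = -7  [B.tag + S.fin - 48]
17. n1.live = 11  [B₁.live + 18]
18. n8.acc = true  [S₀.acc == false]
19. n9.cnt = "rk"  [terminal]
20. n8.fin = 8  [len(d.cnt) + 6]
21. n8.lim = true  [S.acc == true]
22. n10.acc = false  [S₀.acc == true]
23. n11.sig = "uk"  ["uk"]
24. n12.fin = 20  [terminal]
25. n13.lab = 12  [terminal]
26. n14.depth = "xm"  [terminal]
27. n11.mk = -4  [g.lab + b.fin - 36]
28. n11.fin = false  [g.lab == b.fin]
29. n11.idx = true  [true]
30. n10.fin = 20  [A.mk * -1 + 16]
31. n10.lim = true  [A.fin or A.idx]
32. n0.fin = 2  [(if S₁.lim then S₁.fin else B.live) - 6]
33. n0.lim = false  [false]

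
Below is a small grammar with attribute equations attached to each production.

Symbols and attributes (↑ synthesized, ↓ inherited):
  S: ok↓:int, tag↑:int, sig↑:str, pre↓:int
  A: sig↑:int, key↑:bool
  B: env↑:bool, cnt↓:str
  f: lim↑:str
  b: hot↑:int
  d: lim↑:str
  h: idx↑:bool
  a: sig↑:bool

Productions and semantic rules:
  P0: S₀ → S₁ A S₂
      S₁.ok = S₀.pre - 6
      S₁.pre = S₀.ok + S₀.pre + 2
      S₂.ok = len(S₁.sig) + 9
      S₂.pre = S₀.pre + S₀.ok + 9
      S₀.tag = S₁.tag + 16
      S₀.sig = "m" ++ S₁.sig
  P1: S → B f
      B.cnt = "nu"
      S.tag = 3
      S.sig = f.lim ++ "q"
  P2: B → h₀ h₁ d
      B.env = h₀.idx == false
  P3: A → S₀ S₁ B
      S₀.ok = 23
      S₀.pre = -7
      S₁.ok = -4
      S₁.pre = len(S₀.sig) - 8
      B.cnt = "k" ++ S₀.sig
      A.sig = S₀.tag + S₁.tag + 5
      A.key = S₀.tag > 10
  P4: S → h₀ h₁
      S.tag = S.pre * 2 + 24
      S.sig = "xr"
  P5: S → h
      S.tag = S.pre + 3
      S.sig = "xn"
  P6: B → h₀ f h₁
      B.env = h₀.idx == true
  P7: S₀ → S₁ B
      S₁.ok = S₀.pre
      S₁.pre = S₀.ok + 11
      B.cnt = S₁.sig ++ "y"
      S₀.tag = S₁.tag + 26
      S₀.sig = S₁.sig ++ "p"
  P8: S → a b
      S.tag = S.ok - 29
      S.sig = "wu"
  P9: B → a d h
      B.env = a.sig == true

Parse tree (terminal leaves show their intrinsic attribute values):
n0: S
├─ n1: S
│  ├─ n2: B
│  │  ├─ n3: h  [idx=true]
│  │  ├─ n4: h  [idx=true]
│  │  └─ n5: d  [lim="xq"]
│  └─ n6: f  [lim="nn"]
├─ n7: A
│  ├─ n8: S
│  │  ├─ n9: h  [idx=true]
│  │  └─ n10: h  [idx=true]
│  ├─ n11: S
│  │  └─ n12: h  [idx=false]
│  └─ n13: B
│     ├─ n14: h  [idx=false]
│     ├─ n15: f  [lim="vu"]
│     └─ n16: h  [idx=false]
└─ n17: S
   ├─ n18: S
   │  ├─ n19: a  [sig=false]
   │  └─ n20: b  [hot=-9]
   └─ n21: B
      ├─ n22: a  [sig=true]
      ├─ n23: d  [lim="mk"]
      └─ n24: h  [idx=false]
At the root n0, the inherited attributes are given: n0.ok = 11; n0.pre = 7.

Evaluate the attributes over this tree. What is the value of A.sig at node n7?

12

1. n0.ok = 11  [given at root]
2. n0.pre = 7  [given at root]
3. n1.ok = 1  [S₀.pre - 6]
4. n1.pre = 20  [S₀.ok + S₀.pre + 2]
5. n2.cnt = "nu"  ["nu"]
6. n3.idx = true  [terminal]
7. n4.idx = true  [terminal]
8. n5.lim = "xq"  [terminal]
9. n2.env = false  [h₀.idx == false]
10. n6.lim = "nn"  [terminal]
11. n1.tag = 3  [3]
12. n1.sig = "nnq"  [f.lim ++ "q"]
13. n8.ok = 23  [23]
14. n8.pre = -7  [-7]
15. n9.idx = true  [terminal]
16. n10.idx = true  [terminal]
17. n8.tag = 10  [S.pre * 2 + 24]
18. n8.sig = "xr"  ["xr"]
19. n11.ok = -4  [-4]
20. n11.pre = -6  [len(S₀.sig) - 8]
21. n12.idx = false  [terminal]
22. n11.tag = -3  [S.pre + 3]
23. n11.sig = "xn"  ["xn"]
24. n13.cnt = "kxr"  ["k" ++ S₀.sig]
25. n14.idx = false  [terminal]
26. n15.lim = "vu"  [terminal]
27. n16.idx = false  [terminal]
28. n13.env = false  [h₀.idx == true]
29. n7.sig = 12  [S₀.tag + S₁.tag + 5]
30. n7.key = false  [S₀.tag > 10]
31. n17.ok = 12  [len(S₁.sig) + 9]
32. n17.pre = 27  [S₀.pre + S₀.ok + 9]
33. n18.ok = 27  [S₀.pre]
34. n18.pre = 23  [S₀.ok + 11]
35. n19.sig = false  [terminal]
36. n20.hot = -9  [terminal]
37. n18.tag = -2  [S.ok - 29]
38. n18.sig = "wu"  ["wu"]
39. n21.cnt = "wuy"  [S₁.sig ++ "y"]
40. n22.sig = true  [terminal]
41. n23.lim = "mk"  [terminal]
42. n24.idx = false  [terminal]
43. n21.env = true  [a.sig == true]
44. n17.tag = 24  [S₁.tag + 26]
45. n17.sig = "wup"  [S₁.sig ++ "p"]
46. n0.tag = 19  [S₁.tag + 16]
47. n0.sig = "mnnq"  ["m" ++ S₁.sig]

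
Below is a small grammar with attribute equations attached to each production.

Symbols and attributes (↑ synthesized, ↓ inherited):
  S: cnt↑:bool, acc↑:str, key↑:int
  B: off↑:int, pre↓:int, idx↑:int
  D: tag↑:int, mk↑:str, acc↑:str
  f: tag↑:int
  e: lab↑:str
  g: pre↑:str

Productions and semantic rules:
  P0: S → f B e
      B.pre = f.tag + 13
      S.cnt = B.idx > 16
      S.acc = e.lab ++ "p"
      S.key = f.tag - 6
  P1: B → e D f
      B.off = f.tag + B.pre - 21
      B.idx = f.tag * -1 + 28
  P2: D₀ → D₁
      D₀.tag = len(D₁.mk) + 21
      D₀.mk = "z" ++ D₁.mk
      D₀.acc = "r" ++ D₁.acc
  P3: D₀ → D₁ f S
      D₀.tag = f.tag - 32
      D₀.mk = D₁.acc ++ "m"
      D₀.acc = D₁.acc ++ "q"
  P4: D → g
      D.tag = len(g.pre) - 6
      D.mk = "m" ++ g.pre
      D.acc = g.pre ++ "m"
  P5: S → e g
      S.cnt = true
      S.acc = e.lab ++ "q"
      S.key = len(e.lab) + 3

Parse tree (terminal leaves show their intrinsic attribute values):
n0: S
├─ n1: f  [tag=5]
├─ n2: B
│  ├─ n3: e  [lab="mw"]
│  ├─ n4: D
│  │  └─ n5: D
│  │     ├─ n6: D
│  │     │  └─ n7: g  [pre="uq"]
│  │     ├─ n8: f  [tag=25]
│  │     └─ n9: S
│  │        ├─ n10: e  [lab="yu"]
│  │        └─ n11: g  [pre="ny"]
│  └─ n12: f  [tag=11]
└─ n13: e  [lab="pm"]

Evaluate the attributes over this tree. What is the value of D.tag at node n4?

1. n1.tag = 5  [terminal]
2. n2.pre = 18  [f.tag + 13]
3. n3.lab = "mw"  [terminal]
4. n7.pre = "uq"  [terminal]
5. n6.tag = -4  [len(g.pre) - 6]
6. n6.mk = "muq"  ["m" ++ g.pre]
7. n6.acc = "uqm"  [g.pre ++ "m"]
8. n8.tag = 25  [terminal]
9. n10.lab = "yu"  [terminal]
10. n11.pre = "ny"  [terminal]
11. n9.cnt = true  [true]
12. n9.acc = "yuq"  [e.lab ++ "q"]
13. n9.key = 5  [len(e.lab) + 3]
14. n5.tag = -7  [f.tag - 32]
15. n5.mk = "uqmm"  [D₁.acc ++ "m"]
16. n5.acc = "uqmq"  [D₁.acc ++ "q"]
17. n4.tag = 25  [len(D₁.mk) + 21]
18. n4.mk = "zuqmm"  ["z" ++ D₁.mk]
19. n4.acc = "ruqmq"  ["r" ++ D₁.acc]
20. n12.tag = 11  [terminal]
21. n2.off = 8  [f.tag + B.pre - 21]
22. n2.idx = 17  [f.tag * -1 + 28]
23. n13.lab = "pm"  [terminal]
24. n0.cnt = true  [B.idx > 16]
25. n0.acc = "pmp"  [e.lab ++ "p"]
26. n0.key = -1  [f.tag - 6]

25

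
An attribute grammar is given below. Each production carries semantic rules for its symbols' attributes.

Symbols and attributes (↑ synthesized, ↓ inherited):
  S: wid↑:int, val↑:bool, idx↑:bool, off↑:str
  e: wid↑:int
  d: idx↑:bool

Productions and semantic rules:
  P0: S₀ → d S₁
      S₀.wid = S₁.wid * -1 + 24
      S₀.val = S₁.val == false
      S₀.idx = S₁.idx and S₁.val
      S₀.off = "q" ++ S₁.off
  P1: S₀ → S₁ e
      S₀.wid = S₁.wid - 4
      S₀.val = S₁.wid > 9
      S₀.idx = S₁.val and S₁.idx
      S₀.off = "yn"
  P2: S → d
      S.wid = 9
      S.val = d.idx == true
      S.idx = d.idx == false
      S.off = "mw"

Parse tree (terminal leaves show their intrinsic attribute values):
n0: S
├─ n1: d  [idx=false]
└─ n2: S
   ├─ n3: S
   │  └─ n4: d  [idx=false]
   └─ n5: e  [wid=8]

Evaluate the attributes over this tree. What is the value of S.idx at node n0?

false

1. n1.idx = false  [terminal]
2. n4.idx = false  [terminal]
3. n3.wid = 9  [9]
4. n3.val = false  [d.idx == true]
5. n3.idx = true  [d.idx == false]
6. n3.off = "mw"  ["mw"]
7. n5.wid = 8  [terminal]
8. n2.wid = 5  [S₁.wid - 4]
9. n2.val = false  [S₁.wid > 9]
10. n2.idx = false  [S₁.val and S₁.idx]
11. n2.off = "yn"  ["yn"]
12. n0.wid = 19  [S₁.wid * -1 + 24]
13. n0.val = true  [S₁.val == false]
14. n0.idx = false  [S₁.idx and S₁.val]
15. n0.off = "qyn"  ["q" ++ S₁.off]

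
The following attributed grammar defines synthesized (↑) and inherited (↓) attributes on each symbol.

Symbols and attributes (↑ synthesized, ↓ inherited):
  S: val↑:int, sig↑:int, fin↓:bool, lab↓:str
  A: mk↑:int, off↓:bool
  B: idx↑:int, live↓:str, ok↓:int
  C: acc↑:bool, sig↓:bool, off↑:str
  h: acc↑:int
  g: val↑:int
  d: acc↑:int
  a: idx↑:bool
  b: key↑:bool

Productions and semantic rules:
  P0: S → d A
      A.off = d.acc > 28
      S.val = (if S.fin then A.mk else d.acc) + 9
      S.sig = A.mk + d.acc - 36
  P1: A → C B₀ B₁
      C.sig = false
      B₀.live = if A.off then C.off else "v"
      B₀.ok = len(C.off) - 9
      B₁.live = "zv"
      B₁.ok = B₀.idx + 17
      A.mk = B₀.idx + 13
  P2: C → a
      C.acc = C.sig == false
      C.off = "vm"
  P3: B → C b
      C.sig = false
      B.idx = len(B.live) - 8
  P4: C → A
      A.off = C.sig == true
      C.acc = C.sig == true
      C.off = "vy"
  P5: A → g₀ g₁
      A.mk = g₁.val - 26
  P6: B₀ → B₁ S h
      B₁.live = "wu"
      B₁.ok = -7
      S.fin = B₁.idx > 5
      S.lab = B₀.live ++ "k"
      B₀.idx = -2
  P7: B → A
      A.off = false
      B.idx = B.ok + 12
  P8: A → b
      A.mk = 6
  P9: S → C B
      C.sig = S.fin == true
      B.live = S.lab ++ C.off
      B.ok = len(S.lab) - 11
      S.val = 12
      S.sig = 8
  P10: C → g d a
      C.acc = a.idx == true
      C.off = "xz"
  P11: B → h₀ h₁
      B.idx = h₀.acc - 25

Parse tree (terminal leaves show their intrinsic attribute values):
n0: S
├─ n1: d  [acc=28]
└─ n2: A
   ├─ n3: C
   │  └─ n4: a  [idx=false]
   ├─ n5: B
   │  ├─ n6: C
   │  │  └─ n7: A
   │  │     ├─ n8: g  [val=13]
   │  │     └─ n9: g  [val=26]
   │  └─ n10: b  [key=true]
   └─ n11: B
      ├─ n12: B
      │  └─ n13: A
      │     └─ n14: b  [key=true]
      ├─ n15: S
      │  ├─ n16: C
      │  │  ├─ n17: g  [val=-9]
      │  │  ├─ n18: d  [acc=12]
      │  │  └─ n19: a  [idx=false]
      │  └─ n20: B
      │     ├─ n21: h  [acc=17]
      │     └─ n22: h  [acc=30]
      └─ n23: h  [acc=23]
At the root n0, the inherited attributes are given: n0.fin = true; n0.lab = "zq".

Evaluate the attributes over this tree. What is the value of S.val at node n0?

1. n0.fin = true  [given at root]
2. n0.lab = "zq"  [given at root]
3. n1.acc = 28  [terminal]
4. n2.off = false  [d.acc > 28]
5. n3.sig = false  [false]
6. n4.idx = false  [terminal]
7. n3.acc = true  [C.sig == false]
8. n3.off = "vm"  ["vm"]
9. n5.live = "v"  [if A.off then C.off else "v"]
10. n5.ok = -7  [len(C.off) - 9]
11. n6.sig = false  [false]
12. n7.off = false  [C.sig == true]
13. n8.val = 13  [terminal]
14. n9.val = 26  [terminal]
15. n7.mk = 0  [g₁.val - 26]
16. n6.acc = false  [C.sig == true]
17. n6.off = "vy"  ["vy"]
18. n10.key = true  [terminal]
19. n5.idx = -7  [len(B.live) - 8]
20. n11.live = "zv"  ["zv"]
21. n11.ok = 10  [B₀.idx + 17]
22. n12.live = "wu"  ["wu"]
23. n12.ok = -7  [-7]
24. n13.off = false  [false]
25. n14.key = true  [terminal]
26. n13.mk = 6  [6]
27. n12.idx = 5  [B.ok + 12]
28. n15.fin = false  [B₁.idx > 5]
29. n15.lab = "zvk"  [B₀.live ++ "k"]
30. n16.sig = false  [S.fin == true]
31. n17.val = -9  [terminal]
32. n18.acc = 12  [terminal]
33. n19.idx = false  [terminal]
34. n16.acc = false  [a.idx == true]
35. n16.off = "xz"  ["xz"]
36. n20.live = "zvkxz"  [S.lab ++ C.off]
37. n20.ok = -8  [len(S.lab) - 11]
38. n21.acc = 17  [terminal]
39. n22.acc = 30  [terminal]
40. n20.idx = -8  [h₀.acc - 25]
41. n15.val = 12  [12]
42. n15.sig = 8  [8]
43. n23.acc = 23  [terminal]
44. n11.idx = -2  [-2]
45. n2.mk = 6  [B₀.idx + 13]
46. n0.val = 15  [(if S.fin then A.mk else d.acc) + 9]
47. n0.sig = -2  [A.mk + d.acc - 36]

15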